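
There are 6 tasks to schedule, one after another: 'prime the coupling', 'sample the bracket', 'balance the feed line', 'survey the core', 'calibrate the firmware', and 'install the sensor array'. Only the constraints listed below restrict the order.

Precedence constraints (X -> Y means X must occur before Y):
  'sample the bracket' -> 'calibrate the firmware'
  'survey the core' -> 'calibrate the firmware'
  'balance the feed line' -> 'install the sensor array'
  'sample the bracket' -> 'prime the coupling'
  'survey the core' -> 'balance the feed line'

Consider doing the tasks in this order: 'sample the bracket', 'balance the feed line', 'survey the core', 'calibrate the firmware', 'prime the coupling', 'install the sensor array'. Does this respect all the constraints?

Here 'survey the core' comes after 'balance the feed line'.
But one of the constraints requires 'survey the core' before 'balance the feed line', so this ordering violates it.

No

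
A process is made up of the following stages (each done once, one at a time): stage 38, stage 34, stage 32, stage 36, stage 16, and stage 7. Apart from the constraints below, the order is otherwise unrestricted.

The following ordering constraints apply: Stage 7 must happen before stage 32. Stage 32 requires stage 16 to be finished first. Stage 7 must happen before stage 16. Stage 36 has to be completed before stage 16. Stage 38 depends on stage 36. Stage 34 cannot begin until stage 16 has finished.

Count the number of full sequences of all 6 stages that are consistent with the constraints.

18

2 stages have no prerequisites (stage 36, stage 7), so any of them could come first.
Enumerating by repeatedly choosing an available stage (one whose prerequisites are all placed) gives 18 distinct complete orderings.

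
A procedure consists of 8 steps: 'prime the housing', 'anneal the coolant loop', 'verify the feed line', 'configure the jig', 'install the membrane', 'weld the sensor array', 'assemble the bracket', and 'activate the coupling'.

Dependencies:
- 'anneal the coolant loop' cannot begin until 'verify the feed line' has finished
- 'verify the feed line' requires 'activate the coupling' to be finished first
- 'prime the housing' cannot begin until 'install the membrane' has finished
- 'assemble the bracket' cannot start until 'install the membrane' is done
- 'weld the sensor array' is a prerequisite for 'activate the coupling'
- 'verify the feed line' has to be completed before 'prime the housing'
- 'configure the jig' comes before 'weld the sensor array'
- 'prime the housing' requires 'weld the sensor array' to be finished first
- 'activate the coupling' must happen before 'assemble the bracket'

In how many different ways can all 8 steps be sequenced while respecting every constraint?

The steps with no prerequisites are 'configure the jig', 'install the membrane'; any of them can be placed first.
Enumerating by repeatedly choosing an available step (one whose prerequisites are all placed) gives 40 distinct complete orderings.

40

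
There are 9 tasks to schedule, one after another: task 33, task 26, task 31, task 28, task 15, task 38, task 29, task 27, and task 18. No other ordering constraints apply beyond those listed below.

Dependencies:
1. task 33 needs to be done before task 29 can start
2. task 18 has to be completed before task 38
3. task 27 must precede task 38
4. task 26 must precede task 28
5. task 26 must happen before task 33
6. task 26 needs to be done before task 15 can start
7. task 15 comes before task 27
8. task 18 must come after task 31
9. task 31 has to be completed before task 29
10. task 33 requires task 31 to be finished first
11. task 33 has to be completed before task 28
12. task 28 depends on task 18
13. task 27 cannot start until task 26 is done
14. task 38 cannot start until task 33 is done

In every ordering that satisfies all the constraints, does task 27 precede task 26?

There is a chain task 26 → task 27, which puts task 26 before task 27.
So task 27 does not have to come before task 26 — it cannot.

No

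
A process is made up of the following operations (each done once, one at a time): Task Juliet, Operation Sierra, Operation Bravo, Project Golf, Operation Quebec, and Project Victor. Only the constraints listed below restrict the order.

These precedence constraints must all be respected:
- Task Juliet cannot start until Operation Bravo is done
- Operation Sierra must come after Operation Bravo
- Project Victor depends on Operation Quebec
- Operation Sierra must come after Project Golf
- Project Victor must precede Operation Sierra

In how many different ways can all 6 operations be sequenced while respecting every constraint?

42

The operations with no prerequisites are Operation Bravo, Project Golf, Operation Quebec; any of them can be placed first.
Counting all ways to extend the partial order to a total order gives 42.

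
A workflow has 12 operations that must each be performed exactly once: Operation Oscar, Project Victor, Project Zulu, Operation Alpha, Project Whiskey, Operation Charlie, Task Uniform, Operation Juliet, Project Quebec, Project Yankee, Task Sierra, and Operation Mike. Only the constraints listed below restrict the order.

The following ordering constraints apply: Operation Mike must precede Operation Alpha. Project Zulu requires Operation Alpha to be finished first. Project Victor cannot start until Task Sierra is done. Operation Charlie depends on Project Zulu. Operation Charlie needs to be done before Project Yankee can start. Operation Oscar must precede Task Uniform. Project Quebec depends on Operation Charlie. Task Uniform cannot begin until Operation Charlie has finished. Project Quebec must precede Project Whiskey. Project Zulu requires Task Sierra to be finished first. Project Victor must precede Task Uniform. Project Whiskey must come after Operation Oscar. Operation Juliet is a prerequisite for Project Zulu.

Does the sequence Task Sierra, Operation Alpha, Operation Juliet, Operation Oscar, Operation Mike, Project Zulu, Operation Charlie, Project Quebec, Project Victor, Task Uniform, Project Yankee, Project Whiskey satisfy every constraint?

No

In the proposed order, Operation Alpha appears before Operation Mike.
But one of the constraints requires Operation Mike before Operation Alpha, so this ordering violates it.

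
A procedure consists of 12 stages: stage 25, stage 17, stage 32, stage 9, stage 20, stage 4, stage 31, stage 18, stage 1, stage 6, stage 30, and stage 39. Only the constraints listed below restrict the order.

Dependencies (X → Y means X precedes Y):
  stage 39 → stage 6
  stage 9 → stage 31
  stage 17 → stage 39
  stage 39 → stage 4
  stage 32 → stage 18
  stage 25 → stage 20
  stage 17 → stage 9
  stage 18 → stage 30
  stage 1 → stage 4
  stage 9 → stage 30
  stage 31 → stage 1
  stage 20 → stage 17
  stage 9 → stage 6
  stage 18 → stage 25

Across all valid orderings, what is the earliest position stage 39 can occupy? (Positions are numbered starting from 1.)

6

Working backwards through the constraints from stage 39, its full set of required predecessors is stage 25, stage 17, stage 32, stage 20, stage 18 — 5 of them.
With 5 mandatory predecessors, the earliest stage 39 can sit is position 5+1 = 6, and placing just those 5 first achieves it.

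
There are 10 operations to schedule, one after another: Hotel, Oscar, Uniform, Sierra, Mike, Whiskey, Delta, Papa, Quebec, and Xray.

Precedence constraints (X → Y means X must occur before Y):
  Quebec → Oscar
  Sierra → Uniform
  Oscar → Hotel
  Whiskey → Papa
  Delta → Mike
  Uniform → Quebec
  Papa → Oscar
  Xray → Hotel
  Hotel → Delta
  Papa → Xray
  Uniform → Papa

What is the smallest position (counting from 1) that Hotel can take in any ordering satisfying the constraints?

Working backwards through the constraints from Hotel, its full set of required predecessors is Oscar, Uniform, Sierra, Whiskey, Papa, Quebec, Xray — 7 of them.
With 7 mandatory predecessors, the earliest Hotel can sit is position 7+1 = 8, and placing just those 7 first achieves it.

8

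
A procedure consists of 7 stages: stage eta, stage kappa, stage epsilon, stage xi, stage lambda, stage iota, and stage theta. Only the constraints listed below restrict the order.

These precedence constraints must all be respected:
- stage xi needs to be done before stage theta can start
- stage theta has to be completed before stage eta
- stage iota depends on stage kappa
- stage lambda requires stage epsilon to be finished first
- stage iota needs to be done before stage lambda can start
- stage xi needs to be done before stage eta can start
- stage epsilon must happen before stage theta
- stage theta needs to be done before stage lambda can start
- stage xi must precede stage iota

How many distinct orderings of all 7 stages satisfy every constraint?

3 stages have no prerequisites (stage kappa, stage epsilon, stage xi), so any of them could come first.
Enumerating by repeatedly choosing an available stage (one whose prerequisites are all placed) gives 42 distinct complete orderings.

42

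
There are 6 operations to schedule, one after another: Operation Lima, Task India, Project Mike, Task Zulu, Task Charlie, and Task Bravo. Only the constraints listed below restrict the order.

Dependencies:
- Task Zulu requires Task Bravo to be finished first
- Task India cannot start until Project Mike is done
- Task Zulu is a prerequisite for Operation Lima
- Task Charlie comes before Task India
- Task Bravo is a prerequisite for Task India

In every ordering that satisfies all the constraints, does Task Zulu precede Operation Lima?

There is a constraint chain Task Zulu → Operation Lima.
Hence Task Zulu necessarily comes before Operation Lima.

Yes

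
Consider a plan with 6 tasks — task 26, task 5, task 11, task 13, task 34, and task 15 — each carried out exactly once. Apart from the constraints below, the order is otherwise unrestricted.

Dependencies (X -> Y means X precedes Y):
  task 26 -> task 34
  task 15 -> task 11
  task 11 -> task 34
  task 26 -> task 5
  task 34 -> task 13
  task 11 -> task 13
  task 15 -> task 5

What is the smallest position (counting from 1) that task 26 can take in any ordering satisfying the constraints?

No constraint forces any other task before task 26, so it can be placed first.

1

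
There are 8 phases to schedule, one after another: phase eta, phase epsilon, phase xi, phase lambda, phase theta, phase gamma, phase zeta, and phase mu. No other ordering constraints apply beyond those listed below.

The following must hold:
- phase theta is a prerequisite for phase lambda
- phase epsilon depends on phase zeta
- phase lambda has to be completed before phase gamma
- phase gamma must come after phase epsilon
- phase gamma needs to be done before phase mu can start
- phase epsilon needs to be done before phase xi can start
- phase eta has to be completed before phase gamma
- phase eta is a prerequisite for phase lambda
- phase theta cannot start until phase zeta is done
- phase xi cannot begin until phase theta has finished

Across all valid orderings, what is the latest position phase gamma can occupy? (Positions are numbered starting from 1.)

Following the constraints forward from phase gamma, its only required successor is phase mu.
So at least 1 phase follows phase gamma, putting phase gamma no later than position 7. That position is achievable by scheduling everything else first.

7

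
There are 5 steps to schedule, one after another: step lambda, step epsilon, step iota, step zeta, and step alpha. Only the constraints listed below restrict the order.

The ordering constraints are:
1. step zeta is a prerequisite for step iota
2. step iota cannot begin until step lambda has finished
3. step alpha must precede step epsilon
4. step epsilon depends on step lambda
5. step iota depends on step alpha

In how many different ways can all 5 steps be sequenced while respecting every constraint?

3 steps have no prerequisites (step lambda, step zeta, step alpha), so any of them could come first.
Counting all ways to extend the partial order to a total order gives 14.

14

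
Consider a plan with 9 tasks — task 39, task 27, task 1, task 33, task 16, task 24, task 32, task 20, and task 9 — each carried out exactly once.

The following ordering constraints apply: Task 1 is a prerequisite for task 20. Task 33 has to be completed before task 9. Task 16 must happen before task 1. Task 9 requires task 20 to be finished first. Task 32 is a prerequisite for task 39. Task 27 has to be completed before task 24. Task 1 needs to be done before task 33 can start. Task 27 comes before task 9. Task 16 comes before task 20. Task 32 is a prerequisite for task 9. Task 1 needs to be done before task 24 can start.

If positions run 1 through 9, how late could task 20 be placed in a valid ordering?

8

Following the constraints forward from task 20, its only required successor is task 9.
So at least 1 task follows task 20, putting task 20 no later than position 8. That position is achievable by scheduling everything else first.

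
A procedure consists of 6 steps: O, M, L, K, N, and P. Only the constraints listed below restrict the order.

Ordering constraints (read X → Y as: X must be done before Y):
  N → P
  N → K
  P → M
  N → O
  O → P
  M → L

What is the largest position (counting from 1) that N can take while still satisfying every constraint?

1

Every step that must follow N has to come after it. Tracing all chains starting from N, those steps are: O, M, L, K, P — 5 in total.
With 5 mandatory successors out of 6 steps total, the latest slot for N is 6−5 = 1, and it's reachable by doing all non-successors before N.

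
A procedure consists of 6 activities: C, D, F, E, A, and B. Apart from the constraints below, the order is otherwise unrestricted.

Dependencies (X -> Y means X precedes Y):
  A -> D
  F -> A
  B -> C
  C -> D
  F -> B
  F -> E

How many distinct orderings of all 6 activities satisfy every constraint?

Only F has no prerequisites, so it must go first.
Counting all ways to extend the partial order to a total order gives 15.

15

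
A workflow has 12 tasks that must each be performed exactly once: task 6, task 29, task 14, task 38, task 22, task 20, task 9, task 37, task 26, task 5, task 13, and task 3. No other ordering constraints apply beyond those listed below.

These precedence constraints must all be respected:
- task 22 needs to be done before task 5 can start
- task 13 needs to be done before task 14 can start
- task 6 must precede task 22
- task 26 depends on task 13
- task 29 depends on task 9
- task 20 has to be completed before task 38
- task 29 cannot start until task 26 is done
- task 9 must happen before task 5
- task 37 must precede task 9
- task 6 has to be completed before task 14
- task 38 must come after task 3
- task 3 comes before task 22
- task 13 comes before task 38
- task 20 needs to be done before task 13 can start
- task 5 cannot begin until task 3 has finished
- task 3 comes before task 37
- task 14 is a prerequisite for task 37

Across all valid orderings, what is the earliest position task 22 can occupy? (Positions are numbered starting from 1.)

3

The tasks that are forced before task 22, directly or transitively, are task 6, task 3. That's 2 tasks.
So at minimum 2 tasks come before task 22, putting task 22 no earlier than position 3. That position is achievable by scheduling exactly those predecessors first.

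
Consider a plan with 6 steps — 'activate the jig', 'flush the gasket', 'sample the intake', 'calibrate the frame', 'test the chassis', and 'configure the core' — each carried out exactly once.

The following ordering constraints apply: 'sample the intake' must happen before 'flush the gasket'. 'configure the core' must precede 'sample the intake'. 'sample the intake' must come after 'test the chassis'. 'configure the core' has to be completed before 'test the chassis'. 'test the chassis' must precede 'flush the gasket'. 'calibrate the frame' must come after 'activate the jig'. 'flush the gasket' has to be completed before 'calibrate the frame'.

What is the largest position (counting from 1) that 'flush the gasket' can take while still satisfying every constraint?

Following the constraints forward from 'flush the gasket', its only required successor is 'calibrate the frame'.
So at least 1 step follows 'flush the gasket', putting 'flush the gasket' no later than position 5. That position is achievable by scheduling everything else first.

5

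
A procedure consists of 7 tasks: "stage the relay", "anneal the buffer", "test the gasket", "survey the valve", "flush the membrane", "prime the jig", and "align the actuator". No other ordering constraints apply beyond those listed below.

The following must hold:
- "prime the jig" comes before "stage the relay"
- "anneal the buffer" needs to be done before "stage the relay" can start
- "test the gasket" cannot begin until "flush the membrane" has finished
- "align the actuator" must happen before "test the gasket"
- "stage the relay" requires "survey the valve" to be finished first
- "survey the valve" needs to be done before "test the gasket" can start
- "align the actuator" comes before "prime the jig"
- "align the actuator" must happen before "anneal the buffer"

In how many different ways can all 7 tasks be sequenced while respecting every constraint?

3 tasks have no prerequisites ("survey the valve", "flush the membrane", "align the actuator"), so any of them could come first.
Counting all ways to extend the partial order to a total order gives 124.

124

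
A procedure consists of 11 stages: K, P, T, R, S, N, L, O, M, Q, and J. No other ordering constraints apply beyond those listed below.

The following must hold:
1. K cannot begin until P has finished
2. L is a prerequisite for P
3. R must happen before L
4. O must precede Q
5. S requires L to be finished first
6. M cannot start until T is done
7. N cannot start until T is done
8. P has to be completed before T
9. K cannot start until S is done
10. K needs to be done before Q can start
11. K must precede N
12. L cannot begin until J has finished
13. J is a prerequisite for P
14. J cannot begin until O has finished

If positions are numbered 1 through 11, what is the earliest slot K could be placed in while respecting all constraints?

7

Working backwards through the constraints from K, its full set of required predecessors is P, R, S, L, O, J — 6 of them.
So at minimum 6 stages come before K, putting K no earlier than position 7. That position is achievable by scheduling exactly those predecessors first.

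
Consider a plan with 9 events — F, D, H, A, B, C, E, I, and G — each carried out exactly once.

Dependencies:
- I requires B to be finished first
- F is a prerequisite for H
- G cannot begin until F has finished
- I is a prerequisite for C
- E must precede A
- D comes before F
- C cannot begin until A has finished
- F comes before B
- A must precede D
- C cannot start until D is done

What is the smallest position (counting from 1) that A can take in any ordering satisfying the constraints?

2

Working backwards through the constraints from A, its only required predecessor is E.
So at minimum 1 event comes before A, putting A no earlier than position 2. That position is achievable by scheduling exactly that predecessor first.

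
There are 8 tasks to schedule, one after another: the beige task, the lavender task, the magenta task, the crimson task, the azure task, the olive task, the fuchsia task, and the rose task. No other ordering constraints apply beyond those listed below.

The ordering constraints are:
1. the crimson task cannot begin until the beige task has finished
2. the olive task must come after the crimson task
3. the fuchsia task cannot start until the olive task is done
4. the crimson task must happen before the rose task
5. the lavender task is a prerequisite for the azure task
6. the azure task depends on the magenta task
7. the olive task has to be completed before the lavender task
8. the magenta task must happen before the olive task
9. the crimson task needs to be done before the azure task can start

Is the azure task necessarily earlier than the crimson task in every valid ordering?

No

There is a chain the crimson task → the azure task, which puts the crimson task before the azure task.
So the azure task does not have to come before the crimson task — it cannot.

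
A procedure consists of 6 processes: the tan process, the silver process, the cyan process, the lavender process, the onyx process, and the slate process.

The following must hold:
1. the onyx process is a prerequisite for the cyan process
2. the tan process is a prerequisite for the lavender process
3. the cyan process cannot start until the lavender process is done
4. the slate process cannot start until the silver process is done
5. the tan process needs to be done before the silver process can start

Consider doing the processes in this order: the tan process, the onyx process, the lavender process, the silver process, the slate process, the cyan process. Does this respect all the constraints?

Yes

Every stated constraint is respected: the onyx process sits at position 2, ahead of the cyan process at position 6, and each of the other listed pairs likewise has the predecessor earlier in the sequence.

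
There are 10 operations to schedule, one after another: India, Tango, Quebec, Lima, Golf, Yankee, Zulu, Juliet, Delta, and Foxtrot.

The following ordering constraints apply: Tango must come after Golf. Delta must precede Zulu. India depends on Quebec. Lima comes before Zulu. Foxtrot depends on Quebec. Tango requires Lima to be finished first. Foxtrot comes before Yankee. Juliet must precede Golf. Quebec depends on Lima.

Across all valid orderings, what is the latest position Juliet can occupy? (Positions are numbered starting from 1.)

Following every chain forward from Juliet, the operations that must come later are Tango, Golf — 2 of them.
With 2 mandatory successors out of 10 operations total, the latest slot for Juliet is 10−2 = 8, and it's reachable by doing all non-successors before Juliet.

8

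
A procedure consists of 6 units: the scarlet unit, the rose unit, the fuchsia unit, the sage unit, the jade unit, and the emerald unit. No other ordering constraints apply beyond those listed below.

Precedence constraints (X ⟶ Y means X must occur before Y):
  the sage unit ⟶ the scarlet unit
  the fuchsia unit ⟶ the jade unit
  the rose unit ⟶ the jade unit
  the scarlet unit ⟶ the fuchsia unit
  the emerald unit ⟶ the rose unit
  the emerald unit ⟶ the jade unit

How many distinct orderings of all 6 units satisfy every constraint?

10

The units with no prerequisites are the sage unit, the emerald unit; any of them can be placed first.
Counting all ways to extend the partial order to a total order gives 10.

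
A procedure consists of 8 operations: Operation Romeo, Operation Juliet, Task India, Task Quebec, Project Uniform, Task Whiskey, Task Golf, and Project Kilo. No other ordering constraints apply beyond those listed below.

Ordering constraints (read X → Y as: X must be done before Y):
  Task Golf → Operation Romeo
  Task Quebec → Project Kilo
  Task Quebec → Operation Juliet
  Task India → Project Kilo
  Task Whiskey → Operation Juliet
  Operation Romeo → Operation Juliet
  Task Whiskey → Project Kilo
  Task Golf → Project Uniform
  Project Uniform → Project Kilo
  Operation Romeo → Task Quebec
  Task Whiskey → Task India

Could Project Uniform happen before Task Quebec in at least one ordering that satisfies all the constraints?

No chain of constraints runs from Task Quebec to Project Uniform, so Task Quebec is not required to come first.
That means at least one valid schedule has Project Uniform before Task Quebec.

Yes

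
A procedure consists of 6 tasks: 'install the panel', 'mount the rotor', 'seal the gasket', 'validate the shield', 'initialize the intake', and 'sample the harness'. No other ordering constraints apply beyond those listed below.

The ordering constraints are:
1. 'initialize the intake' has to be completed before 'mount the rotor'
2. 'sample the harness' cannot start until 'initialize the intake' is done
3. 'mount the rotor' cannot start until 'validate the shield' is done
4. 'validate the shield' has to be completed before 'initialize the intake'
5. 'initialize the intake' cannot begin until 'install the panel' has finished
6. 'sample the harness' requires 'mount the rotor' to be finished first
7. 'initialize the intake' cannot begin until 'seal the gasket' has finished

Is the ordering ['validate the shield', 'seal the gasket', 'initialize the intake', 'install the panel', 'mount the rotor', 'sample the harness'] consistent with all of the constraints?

No

In the proposed order, 'initialize the intake' appears before 'install the panel'.
But one of the constraints requires 'install the panel' before 'initialize the intake', so this ordering violates it.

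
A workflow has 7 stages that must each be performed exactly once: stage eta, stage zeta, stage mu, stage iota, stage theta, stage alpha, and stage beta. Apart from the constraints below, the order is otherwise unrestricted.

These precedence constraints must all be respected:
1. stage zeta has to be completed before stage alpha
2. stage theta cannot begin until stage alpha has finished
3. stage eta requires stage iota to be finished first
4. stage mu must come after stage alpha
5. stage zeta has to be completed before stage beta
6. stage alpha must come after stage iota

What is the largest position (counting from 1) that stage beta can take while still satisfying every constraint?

No constraint forces any stage after stage beta, so it can be placed last, in position 7.

7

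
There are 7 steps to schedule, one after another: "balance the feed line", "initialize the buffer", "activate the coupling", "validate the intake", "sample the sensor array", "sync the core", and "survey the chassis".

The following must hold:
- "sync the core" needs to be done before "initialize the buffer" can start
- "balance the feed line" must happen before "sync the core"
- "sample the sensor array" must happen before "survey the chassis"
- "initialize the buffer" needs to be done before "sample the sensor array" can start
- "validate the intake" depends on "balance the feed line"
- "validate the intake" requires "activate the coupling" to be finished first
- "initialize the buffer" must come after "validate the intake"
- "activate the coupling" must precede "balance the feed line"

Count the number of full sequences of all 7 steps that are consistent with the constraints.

Only "activate the coupling" has no prerequisites, so it must go first.
Systematically extending each partial ordering one step at a time and counting, there are 2 complete orderings.

2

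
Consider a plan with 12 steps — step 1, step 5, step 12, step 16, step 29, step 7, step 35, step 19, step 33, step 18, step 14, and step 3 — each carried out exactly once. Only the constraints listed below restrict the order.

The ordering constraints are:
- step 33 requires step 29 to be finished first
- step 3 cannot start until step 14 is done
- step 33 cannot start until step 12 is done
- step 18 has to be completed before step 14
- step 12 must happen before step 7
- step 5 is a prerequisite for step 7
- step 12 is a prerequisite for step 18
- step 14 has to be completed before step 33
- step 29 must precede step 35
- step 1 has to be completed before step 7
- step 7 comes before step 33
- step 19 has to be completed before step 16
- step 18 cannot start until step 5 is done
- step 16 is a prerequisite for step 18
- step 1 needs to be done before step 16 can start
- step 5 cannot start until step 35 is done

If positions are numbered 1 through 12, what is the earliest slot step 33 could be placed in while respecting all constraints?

Every step that must precede step 33 has to come before it. Tracing all chains that end at step 33, those steps are: step 1, step 5, step 12, step 16, step 29, step 7, step 35, step 19, step 18, step 14 — 10 in total.
So at minimum 10 steps come before step 33, putting step 33 no earlier than position 11. That position is achievable by scheduling exactly those predecessors first.

11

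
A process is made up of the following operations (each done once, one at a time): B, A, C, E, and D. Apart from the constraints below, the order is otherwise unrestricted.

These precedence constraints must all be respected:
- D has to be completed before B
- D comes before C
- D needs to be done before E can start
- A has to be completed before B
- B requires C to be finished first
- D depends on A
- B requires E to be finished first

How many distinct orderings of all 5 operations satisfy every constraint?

A is the only operation with nothing required before it, so every ordering starts there.
Enumerating by repeatedly choosing an available operation (one whose prerequisites are all placed) gives 2 distinct complete orderings.

2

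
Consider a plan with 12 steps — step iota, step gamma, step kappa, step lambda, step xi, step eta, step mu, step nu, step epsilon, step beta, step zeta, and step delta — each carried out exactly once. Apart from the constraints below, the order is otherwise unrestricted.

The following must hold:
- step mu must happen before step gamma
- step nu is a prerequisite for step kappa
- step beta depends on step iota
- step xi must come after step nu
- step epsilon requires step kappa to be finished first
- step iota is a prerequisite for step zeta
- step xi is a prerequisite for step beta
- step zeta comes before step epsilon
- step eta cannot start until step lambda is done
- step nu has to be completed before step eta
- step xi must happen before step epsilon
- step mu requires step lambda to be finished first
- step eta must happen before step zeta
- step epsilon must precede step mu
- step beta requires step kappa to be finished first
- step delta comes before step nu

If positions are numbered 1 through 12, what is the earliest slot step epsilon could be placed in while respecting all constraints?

The steps that are forced before step epsilon, directly or transitively, are step iota, step kappa, step lambda, step xi, step eta, step nu, step zeta, step delta. That's 8 steps.
With 8 mandatory predecessors, the earliest step epsilon can sit is position 8+1 = 9, and placing just those 8 first achieves it.

9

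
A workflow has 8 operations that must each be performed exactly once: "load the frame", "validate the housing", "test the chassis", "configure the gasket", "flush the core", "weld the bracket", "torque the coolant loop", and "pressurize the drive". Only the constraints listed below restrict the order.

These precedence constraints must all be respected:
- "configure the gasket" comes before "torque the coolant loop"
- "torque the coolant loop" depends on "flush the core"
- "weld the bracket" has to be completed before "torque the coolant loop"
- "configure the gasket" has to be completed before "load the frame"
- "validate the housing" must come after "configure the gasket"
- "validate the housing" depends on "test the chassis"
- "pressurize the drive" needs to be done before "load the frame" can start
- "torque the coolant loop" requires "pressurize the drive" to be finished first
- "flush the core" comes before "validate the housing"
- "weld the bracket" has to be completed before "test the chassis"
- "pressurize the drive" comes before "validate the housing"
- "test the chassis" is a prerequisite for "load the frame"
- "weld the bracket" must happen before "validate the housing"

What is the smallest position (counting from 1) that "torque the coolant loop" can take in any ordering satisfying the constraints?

Working backwards through the constraints from "torque the coolant loop", its full set of required predecessors is "configure the gasket", "flush the core", "weld the bracket", "pressurize the drive" — 4 of them.
So at minimum 4 operations come before "torque the coolant loop", putting "torque the coolant loop" no earlier than position 5. That position is achievable by scheduling exactly those predecessors first.

5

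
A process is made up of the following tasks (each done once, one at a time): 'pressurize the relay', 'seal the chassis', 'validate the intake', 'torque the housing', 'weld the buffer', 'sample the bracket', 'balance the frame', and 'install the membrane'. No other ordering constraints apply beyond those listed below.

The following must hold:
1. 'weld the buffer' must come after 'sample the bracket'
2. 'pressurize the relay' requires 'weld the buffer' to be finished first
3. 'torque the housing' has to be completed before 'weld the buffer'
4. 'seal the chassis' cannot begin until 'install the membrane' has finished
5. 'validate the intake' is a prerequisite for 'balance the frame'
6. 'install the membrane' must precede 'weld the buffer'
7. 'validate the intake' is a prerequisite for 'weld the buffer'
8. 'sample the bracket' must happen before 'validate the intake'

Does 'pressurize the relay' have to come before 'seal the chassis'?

Nothing in the constraints links 'pressurize the relay' and 'seal the chassis'; they are unordered relative to each other.
So 'pressurize the relay' can come before 'seal the chassis' or after — it is not forced.

No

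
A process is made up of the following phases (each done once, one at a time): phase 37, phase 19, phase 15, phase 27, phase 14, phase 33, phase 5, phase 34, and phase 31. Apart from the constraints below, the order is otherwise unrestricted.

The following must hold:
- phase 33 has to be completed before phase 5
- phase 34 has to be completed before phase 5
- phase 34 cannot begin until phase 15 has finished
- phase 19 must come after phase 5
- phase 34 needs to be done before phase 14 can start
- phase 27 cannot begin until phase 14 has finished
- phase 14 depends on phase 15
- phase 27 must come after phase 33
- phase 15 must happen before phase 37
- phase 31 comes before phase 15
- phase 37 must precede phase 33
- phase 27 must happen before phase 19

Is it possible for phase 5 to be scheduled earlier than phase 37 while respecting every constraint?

No

The constraints give a chain phase 37 → phase 33 → phase 5, which forces phase 37 before phase 5.
Hence phase 5 can never be scheduled before phase 37.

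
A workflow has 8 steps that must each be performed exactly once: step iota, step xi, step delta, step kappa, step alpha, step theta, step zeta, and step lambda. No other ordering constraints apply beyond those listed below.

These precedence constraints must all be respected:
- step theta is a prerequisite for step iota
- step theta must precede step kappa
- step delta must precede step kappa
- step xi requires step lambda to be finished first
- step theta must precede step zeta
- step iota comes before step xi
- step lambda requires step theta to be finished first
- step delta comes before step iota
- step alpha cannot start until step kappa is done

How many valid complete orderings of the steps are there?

302

The steps with no prerequisites are step delta, step theta; any of them can be placed first.
Counting all ways to extend the partial order to a total order gives 302.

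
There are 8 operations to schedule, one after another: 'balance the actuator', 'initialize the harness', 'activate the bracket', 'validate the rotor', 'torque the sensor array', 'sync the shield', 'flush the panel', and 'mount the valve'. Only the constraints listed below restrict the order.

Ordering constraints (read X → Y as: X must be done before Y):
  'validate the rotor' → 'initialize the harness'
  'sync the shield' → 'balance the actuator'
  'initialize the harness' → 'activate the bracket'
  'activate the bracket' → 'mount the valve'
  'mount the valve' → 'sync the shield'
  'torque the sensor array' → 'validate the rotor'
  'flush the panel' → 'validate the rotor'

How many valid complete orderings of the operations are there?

The operations with no prerequisites are 'torque the sensor array', 'flush the panel'; any of them can be placed first.
Counting all ways to extend the partial order to a total order gives 2.

2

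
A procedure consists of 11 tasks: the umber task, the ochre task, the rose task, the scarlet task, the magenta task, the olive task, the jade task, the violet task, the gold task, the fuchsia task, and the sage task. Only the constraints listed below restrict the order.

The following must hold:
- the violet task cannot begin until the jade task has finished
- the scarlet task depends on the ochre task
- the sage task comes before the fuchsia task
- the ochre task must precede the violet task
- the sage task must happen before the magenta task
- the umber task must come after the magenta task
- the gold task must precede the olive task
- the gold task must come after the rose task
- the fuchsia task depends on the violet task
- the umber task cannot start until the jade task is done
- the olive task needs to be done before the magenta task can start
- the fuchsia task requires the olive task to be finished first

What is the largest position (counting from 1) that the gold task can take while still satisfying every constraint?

Following every chain forward from the gold task, the tasks that must come later are the umber task, the magenta task, the olive task, the fuchsia task — 4 of them.
With 4 mandatory successors out of 11 tasks total, the latest slot for the gold task is 11−4 = 7, and it's reachable by doing all non-successors before the gold task.

7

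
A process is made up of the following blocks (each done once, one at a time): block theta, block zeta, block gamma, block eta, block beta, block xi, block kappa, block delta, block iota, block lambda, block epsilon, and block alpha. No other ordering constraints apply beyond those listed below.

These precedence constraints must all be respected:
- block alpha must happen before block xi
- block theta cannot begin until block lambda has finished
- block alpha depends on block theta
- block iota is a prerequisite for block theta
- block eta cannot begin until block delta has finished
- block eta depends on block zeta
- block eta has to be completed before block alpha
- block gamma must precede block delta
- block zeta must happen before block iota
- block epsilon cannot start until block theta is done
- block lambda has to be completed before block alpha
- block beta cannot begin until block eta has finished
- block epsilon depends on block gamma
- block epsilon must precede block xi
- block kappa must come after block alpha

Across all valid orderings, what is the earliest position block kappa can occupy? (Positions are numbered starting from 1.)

Working backwards through the constraints from block kappa, its full set of required predecessors is block theta, block zeta, block gamma, block eta, block delta, block iota, block lambda, block alpha — 8 of them.
So at minimum 8 blocks come before block kappa, putting block kappa no earlier than position 9. That position is achievable by scheduling exactly those predecessors first.

9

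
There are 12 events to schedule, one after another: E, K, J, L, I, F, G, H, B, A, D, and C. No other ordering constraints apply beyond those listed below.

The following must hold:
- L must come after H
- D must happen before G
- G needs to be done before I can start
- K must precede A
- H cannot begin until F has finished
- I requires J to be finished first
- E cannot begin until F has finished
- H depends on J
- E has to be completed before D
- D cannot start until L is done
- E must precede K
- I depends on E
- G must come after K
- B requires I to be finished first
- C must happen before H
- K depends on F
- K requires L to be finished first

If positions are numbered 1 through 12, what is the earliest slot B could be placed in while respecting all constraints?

11

The events that are forced before B, directly or transitively, are E, K, J, L, I, F, G, H, D, C. That's 10 events.
With 10 mandatory predecessors, the earliest B can sit is position 10+1 = 11, and placing just those 10 first achieves it.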